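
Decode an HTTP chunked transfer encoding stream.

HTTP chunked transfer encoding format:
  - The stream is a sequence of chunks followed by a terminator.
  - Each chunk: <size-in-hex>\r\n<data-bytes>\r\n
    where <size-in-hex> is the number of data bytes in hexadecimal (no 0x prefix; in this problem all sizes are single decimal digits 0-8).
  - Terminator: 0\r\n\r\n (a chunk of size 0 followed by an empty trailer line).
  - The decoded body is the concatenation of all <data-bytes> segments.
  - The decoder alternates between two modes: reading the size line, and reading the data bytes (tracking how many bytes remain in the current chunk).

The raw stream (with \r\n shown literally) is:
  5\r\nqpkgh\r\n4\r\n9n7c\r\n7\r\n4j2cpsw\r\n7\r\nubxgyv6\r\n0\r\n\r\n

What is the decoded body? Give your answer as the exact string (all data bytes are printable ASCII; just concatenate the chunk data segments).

Chunk 1: stream[0..1]='5' size=0x5=5, data at stream[3..8]='qpkgh' -> body[0..5], body so far='qpkgh'
Chunk 2: stream[10..11]='4' size=0x4=4, data at stream[13..17]='9n7c' -> body[5..9], body so far='qpkgh9n7c'
Chunk 3: stream[19..20]='7' size=0x7=7, data at stream[22..29]='4j2cpsw' -> body[9..16], body so far='qpkgh9n7c4j2cpsw'
Chunk 4: stream[31..32]='7' size=0x7=7, data at stream[34..41]='ubxgyv6' -> body[16..23], body so far='qpkgh9n7c4j2cpswubxgyv6'
Chunk 5: stream[43..44]='0' size=0 (terminator). Final body='qpkgh9n7c4j2cpswubxgyv6' (23 bytes)

Answer: qpkgh9n7c4j2cpswubxgyv6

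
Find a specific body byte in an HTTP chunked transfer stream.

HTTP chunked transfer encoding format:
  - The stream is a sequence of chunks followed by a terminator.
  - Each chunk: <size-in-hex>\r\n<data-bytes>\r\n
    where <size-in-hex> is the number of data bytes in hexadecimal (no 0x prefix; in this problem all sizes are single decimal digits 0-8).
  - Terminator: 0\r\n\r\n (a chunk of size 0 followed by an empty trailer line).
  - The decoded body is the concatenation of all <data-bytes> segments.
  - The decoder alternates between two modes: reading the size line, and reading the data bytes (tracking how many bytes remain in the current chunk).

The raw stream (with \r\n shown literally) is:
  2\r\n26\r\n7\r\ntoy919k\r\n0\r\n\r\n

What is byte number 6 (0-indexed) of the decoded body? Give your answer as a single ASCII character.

Chunk 1: stream[0..1]='2' size=0x2=2, data at stream[3..5]='26' -> body[0..2], body so far='26'
Chunk 2: stream[7..8]='7' size=0x7=7, data at stream[10..17]='toy919k' -> body[2..9], body so far='26toy919k'
Chunk 3: stream[19..20]='0' size=0 (terminator). Final body='26toy919k' (9 bytes)
Body byte 6 = '1'

Answer: 1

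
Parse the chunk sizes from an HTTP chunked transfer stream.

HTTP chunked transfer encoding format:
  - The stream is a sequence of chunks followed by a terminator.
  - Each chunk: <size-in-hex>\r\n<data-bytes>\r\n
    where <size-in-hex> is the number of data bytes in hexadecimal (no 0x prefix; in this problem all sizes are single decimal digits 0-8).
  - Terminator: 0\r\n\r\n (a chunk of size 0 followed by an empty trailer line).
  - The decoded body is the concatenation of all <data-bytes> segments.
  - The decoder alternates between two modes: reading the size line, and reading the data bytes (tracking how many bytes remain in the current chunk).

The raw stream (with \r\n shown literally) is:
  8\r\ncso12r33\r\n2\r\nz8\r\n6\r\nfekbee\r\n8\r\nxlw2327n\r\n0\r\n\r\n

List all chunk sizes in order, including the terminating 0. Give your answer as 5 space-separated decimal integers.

Chunk 1: stream[0..1]='8' size=0x8=8, data at stream[3..11]='cso12r33' -> body[0..8], body so far='cso12r33'
Chunk 2: stream[13..14]='2' size=0x2=2, data at stream[16..18]='z8' -> body[8..10], body so far='cso12r33z8'
Chunk 3: stream[20..21]='6' size=0x6=6, data at stream[23..29]='fekbee' -> body[10..16], body so far='cso12r33z8fekbee'
Chunk 4: stream[31..32]='8' size=0x8=8, data at stream[34..42]='xlw2327n' -> body[16..24], body so far='cso12r33z8fekbeexlw2327n'
Chunk 5: stream[44..45]='0' size=0 (terminator). Final body='cso12r33z8fekbeexlw2327n' (24 bytes)

Answer: 8 2 6 8 0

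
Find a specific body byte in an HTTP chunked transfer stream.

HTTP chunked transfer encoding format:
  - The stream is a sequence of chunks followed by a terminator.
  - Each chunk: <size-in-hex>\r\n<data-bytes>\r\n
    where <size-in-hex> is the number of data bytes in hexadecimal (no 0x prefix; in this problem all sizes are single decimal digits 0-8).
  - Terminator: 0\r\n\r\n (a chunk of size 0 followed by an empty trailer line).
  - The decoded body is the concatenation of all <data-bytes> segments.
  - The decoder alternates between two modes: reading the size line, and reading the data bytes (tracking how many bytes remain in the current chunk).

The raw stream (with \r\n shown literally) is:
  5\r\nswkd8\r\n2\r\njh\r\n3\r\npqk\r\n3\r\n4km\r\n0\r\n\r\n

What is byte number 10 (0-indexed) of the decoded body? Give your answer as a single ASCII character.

Chunk 1: stream[0..1]='5' size=0x5=5, data at stream[3..8]='swkd8' -> body[0..5], body so far='swkd8'
Chunk 2: stream[10..11]='2' size=0x2=2, data at stream[13..15]='jh' -> body[5..7], body so far='swkd8jh'
Chunk 3: stream[17..18]='3' size=0x3=3, data at stream[20..23]='pqk' -> body[7..10], body so far='swkd8jhpqk'
Chunk 4: stream[25..26]='3' size=0x3=3, data at stream[28..31]='4km' -> body[10..13], body so far='swkd8jhpqk4km'
Chunk 5: stream[33..34]='0' size=0 (terminator). Final body='swkd8jhpqk4km' (13 bytes)
Body byte 10 = '4'

Answer: 4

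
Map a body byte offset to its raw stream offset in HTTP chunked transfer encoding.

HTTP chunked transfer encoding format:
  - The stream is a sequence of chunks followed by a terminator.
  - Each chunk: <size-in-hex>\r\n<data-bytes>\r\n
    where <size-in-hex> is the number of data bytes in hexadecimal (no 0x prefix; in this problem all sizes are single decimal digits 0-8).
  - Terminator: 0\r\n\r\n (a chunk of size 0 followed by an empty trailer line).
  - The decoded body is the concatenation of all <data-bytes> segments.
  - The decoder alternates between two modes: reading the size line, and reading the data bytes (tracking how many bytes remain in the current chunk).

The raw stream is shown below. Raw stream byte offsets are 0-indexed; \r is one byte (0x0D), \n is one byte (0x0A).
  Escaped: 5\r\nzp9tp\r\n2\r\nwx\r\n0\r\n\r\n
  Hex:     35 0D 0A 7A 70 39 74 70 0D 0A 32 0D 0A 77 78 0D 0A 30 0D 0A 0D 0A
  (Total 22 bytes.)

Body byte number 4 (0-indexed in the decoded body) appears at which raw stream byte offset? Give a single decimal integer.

Answer: 7

Derivation:
Chunk 1: stream[0..1]='5' size=0x5=5, data at stream[3..8]='zp9tp' -> body[0..5], body so far='zp9tp'
Chunk 2: stream[10..11]='2' size=0x2=2, data at stream[13..15]='wx' -> body[5..7], body so far='zp9tpwx'
Chunk 3: stream[17..18]='0' size=0 (terminator). Final body='zp9tpwx' (7 bytes)
Body byte 4 at stream offset 7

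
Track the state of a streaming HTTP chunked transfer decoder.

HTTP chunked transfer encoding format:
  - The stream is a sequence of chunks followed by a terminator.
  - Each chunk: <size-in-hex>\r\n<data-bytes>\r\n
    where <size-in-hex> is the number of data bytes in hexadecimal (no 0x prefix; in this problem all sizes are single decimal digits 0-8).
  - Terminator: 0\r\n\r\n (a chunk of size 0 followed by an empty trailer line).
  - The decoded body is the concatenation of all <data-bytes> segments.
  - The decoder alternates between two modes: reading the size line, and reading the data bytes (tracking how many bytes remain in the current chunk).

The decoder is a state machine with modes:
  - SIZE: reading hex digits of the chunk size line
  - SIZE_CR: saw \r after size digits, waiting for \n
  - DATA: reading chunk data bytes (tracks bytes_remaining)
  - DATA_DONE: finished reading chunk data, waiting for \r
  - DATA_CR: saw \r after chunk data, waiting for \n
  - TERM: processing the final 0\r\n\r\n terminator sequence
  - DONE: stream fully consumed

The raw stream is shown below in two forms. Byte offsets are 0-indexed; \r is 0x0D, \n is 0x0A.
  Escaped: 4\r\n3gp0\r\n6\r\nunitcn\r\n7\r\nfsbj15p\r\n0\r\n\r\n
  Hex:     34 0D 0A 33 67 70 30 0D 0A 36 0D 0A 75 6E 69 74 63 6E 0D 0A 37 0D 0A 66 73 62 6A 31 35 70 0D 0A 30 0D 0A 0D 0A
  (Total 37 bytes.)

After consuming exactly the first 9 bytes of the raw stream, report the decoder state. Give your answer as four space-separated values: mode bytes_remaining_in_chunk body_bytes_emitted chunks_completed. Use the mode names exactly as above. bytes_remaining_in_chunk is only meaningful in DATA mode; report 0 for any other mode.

Answer: SIZE 0 4 1

Derivation:
Byte 0 = '4': mode=SIZE remaining=0 emitted=0 chunks_done=0
Byte 1 = 0x0D: mode=SIZE_CR remaining=0 emitted=0 chunks_done=0
Byte 2 = 0x0A: mode=DATA remaining=4 emitted=0 chunks_done=0
Byte 3 = '3': mode=DATA remaining=3 emitted=1 chunks_done=0
Byte 4 = 'g': mode=DATA remaining=2 emitted=2 chunks_done=0
Byte 5 = 'p': mode=DATA remaining=1 emitted=3 chunks_done=0
Byte 6 = '0': mode=DATA_DONE remaining=0 emitted=4 chunks_done=0
Byte 7 = 0x0D: mode=DATA_CR remaining=0 emitted=4 chunks_done=0
Byte 8 = 0x0A: mode=SIZE remaining=0 emitted=4 chunks_done=1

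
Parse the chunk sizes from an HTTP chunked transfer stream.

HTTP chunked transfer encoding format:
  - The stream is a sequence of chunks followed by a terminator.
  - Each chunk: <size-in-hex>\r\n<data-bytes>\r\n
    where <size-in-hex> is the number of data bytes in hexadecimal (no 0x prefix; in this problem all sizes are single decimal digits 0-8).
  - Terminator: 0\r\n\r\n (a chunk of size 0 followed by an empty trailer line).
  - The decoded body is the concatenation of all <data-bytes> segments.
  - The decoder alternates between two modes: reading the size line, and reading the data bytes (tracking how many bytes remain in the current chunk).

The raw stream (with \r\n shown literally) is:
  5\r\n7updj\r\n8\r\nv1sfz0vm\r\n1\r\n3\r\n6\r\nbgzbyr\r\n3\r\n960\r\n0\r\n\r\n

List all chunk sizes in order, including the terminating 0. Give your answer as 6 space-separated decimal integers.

Answer: 5 8 1 6 3 0

Derivation:
Chunk 1: stream[0..1]='5' size=0x5=5, data at stream[3..8]='7updj' -> body[0..5], body so far='7updj'
Chunk 2: stream[10..11]='8' size=0x8=8, data at stream[13..21]='v1sfz0vm' -> body[5..13], body so far='7updjv1sfz0vm'
Chunk 3: stream[23..24]='1' size=0x1=1, data at stream[26..27]='3' -> body[13..14], body so far='7updjv1sfz0vm3'
Chunk 4: stream[29..30]='6' size=0x6=6, data at stream[32..38]='bgzbyr' -> body[14..20], body so far='7updjv1sfz0vm3bgzbyr'
Chunk 5: stream[40..41]='3' size=0x3=3, data at stream[43..46]='960' -> body[20..23], body so far='7updjv1sfz0vm3bgzbyr960'
Chunk 6: stream[48..49]='0' size=0 (terminator). Final body='7updjv1sfz0vm3bgzbyr960' (23 bytes)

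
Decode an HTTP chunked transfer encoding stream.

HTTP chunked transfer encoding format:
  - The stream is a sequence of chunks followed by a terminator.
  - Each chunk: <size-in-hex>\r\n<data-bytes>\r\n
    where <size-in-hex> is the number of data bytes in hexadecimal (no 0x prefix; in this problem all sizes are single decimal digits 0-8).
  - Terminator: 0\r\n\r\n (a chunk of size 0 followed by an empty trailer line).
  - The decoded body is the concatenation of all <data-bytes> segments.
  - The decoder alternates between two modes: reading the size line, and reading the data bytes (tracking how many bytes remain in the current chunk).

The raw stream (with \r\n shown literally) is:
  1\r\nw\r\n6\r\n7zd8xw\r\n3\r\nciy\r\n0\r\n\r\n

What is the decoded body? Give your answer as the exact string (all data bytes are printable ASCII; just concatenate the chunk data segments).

Answer: w7zd8xwciy

Derivation:
Chunk 1: stream[0..1]='1' size=0x1=1, data at stream[3..4]='w' -> body[0..1], body so far='w'
Chunk 2: stream[6..7]='6' size=0x6=6, data at stream[9..15]='7zd8xw' -> body[1..7], body so far='w7zd8xw'
Chunk 3: stream[17..18]='3' size=0x3=3, data at stream[20..23]='ciy' -> body[7..10], body so far='w7zd8xwciy'
Chunk 4: stream[25..26]='0' size=0 (terminator). Final body='w7zd8xwciy' (10 bytes)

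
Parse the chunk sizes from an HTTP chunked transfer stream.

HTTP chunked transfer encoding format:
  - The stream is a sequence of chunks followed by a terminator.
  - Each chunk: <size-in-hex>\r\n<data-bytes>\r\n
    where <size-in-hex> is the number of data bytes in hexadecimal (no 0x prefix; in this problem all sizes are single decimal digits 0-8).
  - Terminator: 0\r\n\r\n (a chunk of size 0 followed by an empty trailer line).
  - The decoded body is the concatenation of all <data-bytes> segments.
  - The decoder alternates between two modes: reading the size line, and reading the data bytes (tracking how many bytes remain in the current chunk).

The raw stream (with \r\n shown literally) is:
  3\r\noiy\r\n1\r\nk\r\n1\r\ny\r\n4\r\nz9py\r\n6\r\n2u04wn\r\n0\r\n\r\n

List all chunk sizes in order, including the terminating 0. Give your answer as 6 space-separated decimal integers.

Chunk 1: stream[0..1]='3' size=0x3=3, data at stream[3..6]='oiy' -> body[0..3], body so far='oiy'
Chunk 2: stream[8..9]='1' size=0x1=1, data at stream[11..12]='k' -> body[3..4], body so far='oiyk'
Chunk 3: stream[14..15]='1' size=0x1=1, data at stream[17..18]='y' -> body[4..5], body so far='oiyky'
Chunk 4: stream[20..21]='4' size=0x4=4, data at stream[23..27]='z9py' -> body[5..9], body so far='oiykyz9py'
Chunk 5: stream[29..30]='6' size=0x6=6, data at stream[32..38]='2u04wn' -> body[9..15], body so far='oiykyz9py2u04wn'
Chunk 6: stream[40..41]='0' size=0 (terminator). Final body='oiykyz9py2u04wn' (15 bytes)

Answer: 3 1 1 4 6 0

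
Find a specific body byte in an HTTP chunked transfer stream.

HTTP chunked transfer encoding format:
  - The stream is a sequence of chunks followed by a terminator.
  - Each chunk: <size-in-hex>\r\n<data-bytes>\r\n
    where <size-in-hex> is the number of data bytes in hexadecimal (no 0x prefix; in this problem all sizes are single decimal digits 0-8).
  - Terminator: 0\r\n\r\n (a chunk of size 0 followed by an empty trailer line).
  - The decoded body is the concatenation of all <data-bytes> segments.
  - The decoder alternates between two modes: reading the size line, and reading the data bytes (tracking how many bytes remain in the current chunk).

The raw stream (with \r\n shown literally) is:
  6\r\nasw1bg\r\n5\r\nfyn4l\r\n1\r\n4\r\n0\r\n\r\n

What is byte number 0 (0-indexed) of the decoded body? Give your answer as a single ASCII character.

Chunk 1: stream[0..1]='6' size=0x6=6, data at stream[3..9]='asw1bg' -> body[0..6], body so far='asw1bg'
Chunk 2: stream[11..12]='5' size=0x5=5, data at stream[14..19]='fyn4l' -> body[6..11], body so far='asw1bgfyn4l'
Chunk 3: stream[21..22]='1' size=0x1=1, data at stream[24..25]='4' -> body[11..12], body so far='asw1bgfyn4l4'
Chunk 4: stream[27..28]='0' size=0 (terminator). Final body='asw1bgfyn4l4' (12 bytes)
Body byte 0 = 'a'

Answer: a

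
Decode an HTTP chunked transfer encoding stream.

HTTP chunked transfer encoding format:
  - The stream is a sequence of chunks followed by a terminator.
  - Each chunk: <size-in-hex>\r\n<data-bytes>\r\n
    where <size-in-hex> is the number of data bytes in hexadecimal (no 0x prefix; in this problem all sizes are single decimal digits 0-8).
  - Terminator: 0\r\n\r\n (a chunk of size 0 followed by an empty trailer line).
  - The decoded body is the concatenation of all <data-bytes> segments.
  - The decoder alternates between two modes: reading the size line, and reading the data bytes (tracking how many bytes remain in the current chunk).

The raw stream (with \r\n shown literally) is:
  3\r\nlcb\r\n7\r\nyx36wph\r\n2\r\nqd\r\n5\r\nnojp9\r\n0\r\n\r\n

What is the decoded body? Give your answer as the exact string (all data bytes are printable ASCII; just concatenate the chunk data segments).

Chunk 1: stream[0..1]='3' size=0x3=3, data at stream[3..6]='lcb' -> body[0..3], body so far='lcb'
Chunk 2: stream[8..9]='7' size=0x7=7, data at stream[11..18]='yx36wph' -> body[3..10], body so far='lcbyx36wph'
Chunk 3: stream[20..21]='2' size=0x2=2, data at stream[23..25]='qd' -> body[10..12], body so far='lcbyx36wphqd'
Chunk 4: stream[27..28]='5' size=0x5=5, data at stream[30..35]='nojp9' -> body[12..17], body so far='lcbyx36wphqdnojp9'
Chunk 5: stream[37..38]='0' size=0 (terminator). Final body='lcbyx36wphqdnojp9' (17 bytes)

Answer: lcbyx36wphqdnojp9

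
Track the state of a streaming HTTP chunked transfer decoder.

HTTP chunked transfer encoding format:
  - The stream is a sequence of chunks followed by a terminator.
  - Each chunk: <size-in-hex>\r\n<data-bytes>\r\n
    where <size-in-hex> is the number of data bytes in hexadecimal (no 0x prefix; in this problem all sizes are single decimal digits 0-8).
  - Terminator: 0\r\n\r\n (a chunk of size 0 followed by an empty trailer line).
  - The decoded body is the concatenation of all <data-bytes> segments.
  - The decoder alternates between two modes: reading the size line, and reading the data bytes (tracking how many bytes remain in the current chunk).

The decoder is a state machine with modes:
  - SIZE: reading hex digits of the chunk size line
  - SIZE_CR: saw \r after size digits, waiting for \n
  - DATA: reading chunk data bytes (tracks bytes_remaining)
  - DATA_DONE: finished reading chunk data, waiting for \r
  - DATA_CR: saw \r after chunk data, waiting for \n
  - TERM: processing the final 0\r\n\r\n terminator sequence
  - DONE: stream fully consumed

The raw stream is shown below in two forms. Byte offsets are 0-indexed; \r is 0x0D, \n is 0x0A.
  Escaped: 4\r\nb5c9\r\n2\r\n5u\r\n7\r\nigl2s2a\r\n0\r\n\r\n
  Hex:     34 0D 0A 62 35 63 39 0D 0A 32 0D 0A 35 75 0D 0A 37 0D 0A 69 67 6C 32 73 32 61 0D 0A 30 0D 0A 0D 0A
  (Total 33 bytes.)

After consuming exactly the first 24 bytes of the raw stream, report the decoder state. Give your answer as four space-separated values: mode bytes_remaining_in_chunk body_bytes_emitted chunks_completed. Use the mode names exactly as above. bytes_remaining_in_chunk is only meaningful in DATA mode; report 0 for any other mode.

Byte 0 = '4': mode=SIZE remaining=0 emitted=0 chunks_done=0
Byte 1 = 0x0D: mode=SIZE_CR remaining=0 emitted=0 chunks_done=0
Byte 2 = 0x0A: mode=DATA remaining=4 emitted=0 chunks_done=0
Byte 3 = 'b': mode=DATA remaining=3 emitted=1 chunks_done=0
Byte 4 = '5': mode=DATA remaining=2 emitted=2 chunks_done=0
Byte 5 = 'c': mode=DATA remaining=1 emitted=3 chunks_done=0
Byte 6 = '9': mode=DATA_DONE remaining=0 emitted=4 chunks_done=0
Byte 7 = 0x0D: mode=DATA_CR remaining=0 emitted=4 chunks_done=0
Byte 8 = 0x0A: mode=SIZE remaining=0 emitted=4 chunks_done=1
Byte 9 = '2': mode=SIZE remaining=0 emitted=4 chunks_done=1
Byte 10 = 0x0D: mode=SIZE_CR remaining=0 emitted=4 chunks_done=1
Byte 11 = 0x0A: mode=DATA remaining=2 emitted=4 chunks_done=1
Byte 12 = '5': mode=DATA remaining=1 emitted=5 chunks_done=1
Byte 13 = 'u': mode=DATA_DONE remaining=0 emitted=6 chunks_done=1
Byte 14 = 0x0D: mode=DATA_CR remaining=0 emitted=6 chunks_done=1
Byte 15 = 0x0A: mode=SIZE remaining=0 emitted=6 chunks_done=2
Byte 16 = '7': mode=SIZE remaining=0 emitted=6 chunks_done=2
Byte 17 = 0x0D: mode=SIZE_CR remaining=0 emitted=6 chunks_done=2
Byte 18 = 0x0A: mode=DATA remaining=7 emitted=6 chunks_done=2
Byte 19 = 'i': mode=DATA remaining=6 emitted=7 chunks_done=2
Byte 20 = 'g': mode=DATA remaining=5 emitted=8 chunks_done=2
Byte 21 = 'l': mode=DATA remaining=4 emitted=9 chunks_done=2
Byte 22 = '2': mode=DATA remaining=3 emitted=10 chunks_done=2
Byte 23 = 's': mode=DATA remaining=2 emitted=11 chunks_done=2

Answer: DATA 2 11 2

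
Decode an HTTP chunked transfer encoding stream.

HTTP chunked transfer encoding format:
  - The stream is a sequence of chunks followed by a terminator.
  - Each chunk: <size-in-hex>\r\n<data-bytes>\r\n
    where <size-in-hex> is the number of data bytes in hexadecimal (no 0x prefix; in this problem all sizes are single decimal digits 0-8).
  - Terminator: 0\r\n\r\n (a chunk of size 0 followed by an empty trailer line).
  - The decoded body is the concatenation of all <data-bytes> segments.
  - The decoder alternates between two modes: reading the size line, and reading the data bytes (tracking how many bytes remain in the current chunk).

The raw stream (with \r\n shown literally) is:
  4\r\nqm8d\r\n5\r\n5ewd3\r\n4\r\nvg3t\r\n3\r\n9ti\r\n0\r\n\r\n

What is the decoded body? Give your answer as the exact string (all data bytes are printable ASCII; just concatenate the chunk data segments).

Answer: qm8d5ewd3vg3t9ti

Derivation:
Chunk 1: stream[0..1]='4' size=0x4=4, data at stream[3..7]='qm8d' -> body[0..4], body so far='qm8d'
Chunk 2: stream[9..10]='5' size=0x5=5, data at stream[12..17]='5ewd3' -> body[4..9], body so far='qm8d5ewd3'
Chunk 3: stream[19..20]='4' size=0x4=4, data at stream[22..26]='vg3t' -> body[9..13], body so far='qm8d5ewd3vg3t'
Chunk 4: stream[28..29]='3' size=0x3=3, data at stream[31..34]='9ti' -> body[13..16], body so far='qm8d5ewd3vg3t9ti'
Chunk 5: stream[36..37]='0' size=0 (terminator). Final body='qm8d5ewd3vg3t9ti' (16 bytes)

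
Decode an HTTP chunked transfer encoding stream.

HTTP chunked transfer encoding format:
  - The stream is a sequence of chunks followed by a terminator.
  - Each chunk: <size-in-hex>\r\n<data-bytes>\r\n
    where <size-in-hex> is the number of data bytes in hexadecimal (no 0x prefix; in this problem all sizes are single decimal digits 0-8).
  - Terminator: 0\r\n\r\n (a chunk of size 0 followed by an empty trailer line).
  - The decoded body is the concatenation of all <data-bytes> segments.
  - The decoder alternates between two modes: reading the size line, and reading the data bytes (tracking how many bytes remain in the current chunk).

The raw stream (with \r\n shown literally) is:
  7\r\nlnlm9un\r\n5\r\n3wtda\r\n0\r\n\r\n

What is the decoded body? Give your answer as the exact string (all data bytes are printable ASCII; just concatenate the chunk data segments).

Chunk 1: stream[0..1]='7' size=0x7=7, data at stream[3..10]='lnlm9un' -> body[0..7], body so far='lnlm9un'
Chunk 2: stream[12..13]='5' size=0x5=5, data at stream[15..20]='3wtda' -> body[7..12], body so far='lnlm9un3wtda'
Chunk 3: stream[22..23]='0' size=0 (terminator). Final body='lnlm9un3wtda' (12 bytes)

Answer: lnlm9un3wtda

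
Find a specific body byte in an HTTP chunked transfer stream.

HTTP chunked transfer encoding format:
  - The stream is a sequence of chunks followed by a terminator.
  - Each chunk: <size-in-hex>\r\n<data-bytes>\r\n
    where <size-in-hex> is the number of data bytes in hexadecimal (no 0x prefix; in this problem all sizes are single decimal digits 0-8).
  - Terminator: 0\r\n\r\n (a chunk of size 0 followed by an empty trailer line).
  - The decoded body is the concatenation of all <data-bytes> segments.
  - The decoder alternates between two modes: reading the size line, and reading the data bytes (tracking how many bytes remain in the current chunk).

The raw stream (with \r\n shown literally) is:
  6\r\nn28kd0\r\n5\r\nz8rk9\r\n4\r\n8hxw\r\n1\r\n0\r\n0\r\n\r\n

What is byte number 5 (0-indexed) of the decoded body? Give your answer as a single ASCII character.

Chunk 1: stream[0..1]='6' size=0x6=6, data at stream[3..9]='n28kd0' -> body[0..6], body so far='n28kd0'
Chunk 2: stream[11..12]='5' size=0x5=5, data at stream[14..19]='z8rk9' -> body[6..11], body so far='n28kd0z8rk9'
Chunk 3: stream[21..22]='4' size=0x4=4, data at stream[24..28]='8hxw' -> body[11..15], body so far='n28kd0z8rk98hxw'
Chunk 4: stream[30..31]='1' size=0x1=1, data at stream[33..34]='0' -> body[15..16], body so far='n28kd0z8rk98hxw0'
Chunk 5: stream[36..37]='0' size=0 (terminator). Final body='n28kd0z8rk98hxw0' (16 bytes)
Body byte 5 = '0'

Answer: 0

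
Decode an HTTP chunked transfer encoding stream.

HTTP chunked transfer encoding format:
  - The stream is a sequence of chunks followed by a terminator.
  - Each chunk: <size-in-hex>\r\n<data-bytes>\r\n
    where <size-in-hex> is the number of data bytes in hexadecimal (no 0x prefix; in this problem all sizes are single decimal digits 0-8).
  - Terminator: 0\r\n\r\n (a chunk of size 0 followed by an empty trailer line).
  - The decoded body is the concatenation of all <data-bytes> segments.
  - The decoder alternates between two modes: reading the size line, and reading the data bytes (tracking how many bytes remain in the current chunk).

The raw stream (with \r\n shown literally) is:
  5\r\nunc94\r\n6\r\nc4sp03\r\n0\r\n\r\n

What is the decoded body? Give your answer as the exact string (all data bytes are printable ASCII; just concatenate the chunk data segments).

Chunk 1: stream[0..1]='5' size=0x5=5, data at stream[3..8]='unc94' -> body[0..5], body so far='unc94'
Chunk 2: stream[10..11]='6' size=0x6=6, data at stream[13..19]='c4sp03' -> body[5..11], body so far='unc94c4sp03'
Chunk 3: stream[21..22]='0' size=0 (terminator). Final body='unc94c4sp03' (11 bytes)

Answer: unc94c4sp03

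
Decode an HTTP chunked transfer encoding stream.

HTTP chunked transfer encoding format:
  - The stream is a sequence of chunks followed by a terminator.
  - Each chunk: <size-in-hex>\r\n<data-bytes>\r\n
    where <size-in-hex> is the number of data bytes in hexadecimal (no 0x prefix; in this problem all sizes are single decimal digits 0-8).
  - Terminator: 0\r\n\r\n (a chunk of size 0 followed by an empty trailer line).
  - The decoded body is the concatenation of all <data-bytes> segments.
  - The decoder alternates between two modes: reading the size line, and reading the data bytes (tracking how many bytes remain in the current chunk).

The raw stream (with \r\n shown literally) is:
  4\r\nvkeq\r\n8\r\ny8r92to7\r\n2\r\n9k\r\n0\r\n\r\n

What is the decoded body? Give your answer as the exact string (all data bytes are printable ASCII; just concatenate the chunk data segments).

Answer: vkeqy8r92to79k

Derivation:
Chunk 1: stream[0..1]='4' size=0x4=4, data at stream[3..7]='vkeq' -> body[0..4], body so far='vkeq'
Chunk 2: stream[9..10]='8' size=0x8=8, data at stream[12..20]='y8r92to7' -> body[4..12], body so far='vkeqy8r92to7'
Chunk 3: stream[22..23]='2' size=0x2=2, data at stream[25..27]='9k' -> body[12..14], body so far='vkeqy8r92to79k'
Chunk 4: stream[29..30]='0' size=0 (terminator). Final body='vkeqy8r92to79k' (14 bytes)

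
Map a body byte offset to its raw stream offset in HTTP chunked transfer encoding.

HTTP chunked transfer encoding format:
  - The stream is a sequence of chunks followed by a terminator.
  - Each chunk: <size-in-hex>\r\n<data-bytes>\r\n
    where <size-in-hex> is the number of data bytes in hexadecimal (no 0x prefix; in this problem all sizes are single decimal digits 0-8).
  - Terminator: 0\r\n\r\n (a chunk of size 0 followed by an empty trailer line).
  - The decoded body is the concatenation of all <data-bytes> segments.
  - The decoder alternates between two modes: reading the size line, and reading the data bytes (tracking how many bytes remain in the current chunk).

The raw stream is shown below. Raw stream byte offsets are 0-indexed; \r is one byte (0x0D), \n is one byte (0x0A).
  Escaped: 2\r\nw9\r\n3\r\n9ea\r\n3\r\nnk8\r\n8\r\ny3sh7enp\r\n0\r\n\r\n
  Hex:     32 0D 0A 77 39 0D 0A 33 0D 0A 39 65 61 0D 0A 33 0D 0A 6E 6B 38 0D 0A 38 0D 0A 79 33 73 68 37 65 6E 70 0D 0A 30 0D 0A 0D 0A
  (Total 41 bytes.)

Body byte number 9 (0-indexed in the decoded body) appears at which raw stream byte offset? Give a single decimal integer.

Answer: 27

Derivation:
Chunk 1: stream[0..1]='2' size=0x2=2, data at stream[3..5]='w9' -> body[0..2], body so far='w9'
Chunk 2: stream[7..8]='3' size=0x3=3, data at stream[10..13]='9ea' -> body[2..5], body so far='w99ea'
Chunk 3: stream[15..16]='3' size=0x3=3, data at stream[18..21]='nk8' -> body[5..8], body so far='w99eank8'
Chunk 4: stream[23..24]='8' size=0x8=8, data at stream[26..34]='y3sh7enp' -> body[8..16], body so far='w99eank8y3sh7enp'
Chunk 5: stream[36..37]='0' size=0 (terminator). Final body='w99eank8y3sh7enp' (16 bytes)
Body byte 9 at stream offset 27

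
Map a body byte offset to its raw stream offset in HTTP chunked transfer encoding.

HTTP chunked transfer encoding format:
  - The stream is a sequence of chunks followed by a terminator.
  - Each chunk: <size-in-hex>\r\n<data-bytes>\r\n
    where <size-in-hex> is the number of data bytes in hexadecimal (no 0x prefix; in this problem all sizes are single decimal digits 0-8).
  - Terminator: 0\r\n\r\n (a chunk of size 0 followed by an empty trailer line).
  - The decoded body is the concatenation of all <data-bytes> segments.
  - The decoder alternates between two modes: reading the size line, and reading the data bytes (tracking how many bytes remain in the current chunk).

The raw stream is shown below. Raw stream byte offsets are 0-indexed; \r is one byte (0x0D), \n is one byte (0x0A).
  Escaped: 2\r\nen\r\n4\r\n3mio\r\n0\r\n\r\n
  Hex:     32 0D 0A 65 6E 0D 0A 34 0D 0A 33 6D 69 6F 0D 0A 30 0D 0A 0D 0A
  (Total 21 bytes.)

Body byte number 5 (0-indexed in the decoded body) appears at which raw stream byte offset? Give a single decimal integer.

Chunk 1: stream[0..1]='2' size=0x2=2, data at stream[3..5]='en' -> body[0..2], body so far='en'
Chunk 2: stream[7..8]='4' size=0x4=4, data at stream[10..14]='3mio' -> body[2..6], body so far='en3mio'
Chunk 3: stream[16..17]='0' size=0 (terminator). Final body='en3mio' (6 bytes)
Body byte 5 at stream offset 13

Answer: 13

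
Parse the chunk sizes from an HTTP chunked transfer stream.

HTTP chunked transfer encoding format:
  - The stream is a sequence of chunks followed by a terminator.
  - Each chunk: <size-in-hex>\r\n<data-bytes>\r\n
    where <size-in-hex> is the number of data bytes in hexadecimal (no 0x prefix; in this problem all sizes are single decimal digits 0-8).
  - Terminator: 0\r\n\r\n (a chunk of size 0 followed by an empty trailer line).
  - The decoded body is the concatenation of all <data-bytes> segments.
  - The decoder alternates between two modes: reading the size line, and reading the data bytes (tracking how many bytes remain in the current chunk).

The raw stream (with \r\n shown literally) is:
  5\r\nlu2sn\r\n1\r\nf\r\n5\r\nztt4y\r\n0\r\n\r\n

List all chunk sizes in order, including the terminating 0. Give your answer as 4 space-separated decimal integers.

Chunk 1: stream[0..1]='5' size=0x5=5, data at stream[3..8]='lu2sn' -> body[0..5], body so far='lu2sn'
Chunk 2: stream[10..11]='1' size=0x1=1, data at stream[13..14]='f' -> body[5..6], body so far='lu2snf'
Chunk 3: stream[16..17]='5' size=0x5=5, data at stream[19..24]='ztt4y' -> body[6..11], body so far='lu2snfztt4y'
Chunk 4: stream[26..27]='0' size=0 (terminator). Final body='lu2snfztt4y' (11 bytes)

Answer: 5 1 5 0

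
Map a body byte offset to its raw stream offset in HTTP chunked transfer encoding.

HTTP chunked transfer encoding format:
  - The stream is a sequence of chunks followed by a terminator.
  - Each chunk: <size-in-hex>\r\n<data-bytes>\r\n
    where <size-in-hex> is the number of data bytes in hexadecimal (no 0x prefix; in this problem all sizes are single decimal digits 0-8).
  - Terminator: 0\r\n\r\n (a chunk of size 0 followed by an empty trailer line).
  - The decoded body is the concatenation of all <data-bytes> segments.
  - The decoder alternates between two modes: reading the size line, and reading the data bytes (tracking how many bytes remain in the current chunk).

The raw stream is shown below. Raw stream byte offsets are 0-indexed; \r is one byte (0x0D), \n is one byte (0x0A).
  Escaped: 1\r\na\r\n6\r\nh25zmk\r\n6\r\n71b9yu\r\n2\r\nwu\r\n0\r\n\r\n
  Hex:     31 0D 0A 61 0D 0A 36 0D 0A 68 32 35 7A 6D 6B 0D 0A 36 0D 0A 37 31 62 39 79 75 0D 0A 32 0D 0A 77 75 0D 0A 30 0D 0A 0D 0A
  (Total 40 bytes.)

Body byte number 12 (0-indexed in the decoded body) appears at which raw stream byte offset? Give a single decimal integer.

Chunk 1: stream[0..1]='1' size=0x1=1, data at stream[3..4]='a' -> body[0..1], body so far='a'
Chunk 2: stream[6..7]='6' size=0x6=6, data at stream[9..15]='h25zmk' -> body[1..7], body so far='ah25zmk'
Chunk 3: stream[17..18]='6' size=0x6=6, data at stream[20..26]='71b9yu' -> body[7..13], body so far='ah25zmk71b9yu'
Chunk 4: stream[28..29]='2' size=0x2=2, data at stream[31..33]='wu' -> body[13..15], body so far='ah25zmk71b9yuwu'
Chunk 5: stream[35..36]='0' size=0 (terminator). Final body='ah25zmk71b9yuwu' (15 bytes)
Body byte 12 at stream offset 25

Answer: 25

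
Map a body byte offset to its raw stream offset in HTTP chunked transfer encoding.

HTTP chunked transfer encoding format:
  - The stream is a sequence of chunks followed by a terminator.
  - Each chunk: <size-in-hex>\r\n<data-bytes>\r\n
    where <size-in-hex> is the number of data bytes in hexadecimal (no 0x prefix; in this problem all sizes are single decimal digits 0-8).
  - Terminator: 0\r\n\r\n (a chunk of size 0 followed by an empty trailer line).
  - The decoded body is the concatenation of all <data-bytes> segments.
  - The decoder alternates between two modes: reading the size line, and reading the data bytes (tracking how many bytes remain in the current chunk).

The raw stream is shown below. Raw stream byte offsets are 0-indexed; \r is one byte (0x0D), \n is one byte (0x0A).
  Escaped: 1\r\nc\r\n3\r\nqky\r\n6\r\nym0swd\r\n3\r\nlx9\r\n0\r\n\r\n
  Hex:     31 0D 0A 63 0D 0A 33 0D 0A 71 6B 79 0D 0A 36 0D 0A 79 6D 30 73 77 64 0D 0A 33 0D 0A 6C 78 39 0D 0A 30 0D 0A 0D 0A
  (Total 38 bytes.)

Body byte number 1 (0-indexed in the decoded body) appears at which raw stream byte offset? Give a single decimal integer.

Answer: 9

Derivation:
Chunk 1: stream[0..1]='1' size=0x1=1, data at stream[3..4]='c' -> body[0..1], body so far='c'
Chunk 2: stream[6..7]='3' size=0x3=3, data at stream[9..12]='qky' -> body[1..4], body so far='cqky'
Chunk 3: stream[14..15]='6' size=0x6=6, data at stream[17..23]='ym0swd' -> body[4..10], body so far='cqkyym0swd'
Chunk 4: stream[25..26]='3' size=0x3=3, data at stream[28..31]='lx9' -> body[10..13], body so far='cqkyym0swdlx9'
Chunk 5: stream[33..34]='0' size=0 (terminator). Final body='cqkyym0swdlx9' (13 bytes)
Body byte 1 at stream offset 9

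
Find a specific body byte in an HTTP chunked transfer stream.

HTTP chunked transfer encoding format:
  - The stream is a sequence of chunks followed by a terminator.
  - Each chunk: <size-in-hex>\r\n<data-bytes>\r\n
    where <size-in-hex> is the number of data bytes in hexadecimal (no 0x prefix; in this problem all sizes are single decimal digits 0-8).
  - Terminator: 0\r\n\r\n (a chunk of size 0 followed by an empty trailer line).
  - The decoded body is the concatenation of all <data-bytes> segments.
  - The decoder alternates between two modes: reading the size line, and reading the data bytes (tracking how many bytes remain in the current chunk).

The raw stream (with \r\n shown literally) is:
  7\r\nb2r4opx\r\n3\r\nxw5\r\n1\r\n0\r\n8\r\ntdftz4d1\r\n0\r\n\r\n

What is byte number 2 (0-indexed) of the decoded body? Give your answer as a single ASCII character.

Chunk 1: stream[0..1]='7' size=0x7=7, data at stream[3..10]='b2r4opx' -> body[0..7], body so far='b2r4opx'
Chunk 2: stream[12..13]='3' size=0x3=3, data at stream[15..18]='xw5' -> body[7..10], body so far='b2r4opxxw5'
Chunk 3: stream[20..21]='1' size=0x1=1, data at stream[23..24]='0' -> body[10..11], body so far='b2r4opxxw50'
Chunk 4: stream[26..27]='8' size=0x8=8, data at stream[29..37]='tdftz4d1' -> body[11..19], body so far='b2r4opxxw50tdftz4d1'
Chunk 5: stream[39..40]='0' size=0 (terminator). Final body='b2r4opxxw50tdftz4d1' (19 bytes)
Body byte 2 = 'r'

Answer: r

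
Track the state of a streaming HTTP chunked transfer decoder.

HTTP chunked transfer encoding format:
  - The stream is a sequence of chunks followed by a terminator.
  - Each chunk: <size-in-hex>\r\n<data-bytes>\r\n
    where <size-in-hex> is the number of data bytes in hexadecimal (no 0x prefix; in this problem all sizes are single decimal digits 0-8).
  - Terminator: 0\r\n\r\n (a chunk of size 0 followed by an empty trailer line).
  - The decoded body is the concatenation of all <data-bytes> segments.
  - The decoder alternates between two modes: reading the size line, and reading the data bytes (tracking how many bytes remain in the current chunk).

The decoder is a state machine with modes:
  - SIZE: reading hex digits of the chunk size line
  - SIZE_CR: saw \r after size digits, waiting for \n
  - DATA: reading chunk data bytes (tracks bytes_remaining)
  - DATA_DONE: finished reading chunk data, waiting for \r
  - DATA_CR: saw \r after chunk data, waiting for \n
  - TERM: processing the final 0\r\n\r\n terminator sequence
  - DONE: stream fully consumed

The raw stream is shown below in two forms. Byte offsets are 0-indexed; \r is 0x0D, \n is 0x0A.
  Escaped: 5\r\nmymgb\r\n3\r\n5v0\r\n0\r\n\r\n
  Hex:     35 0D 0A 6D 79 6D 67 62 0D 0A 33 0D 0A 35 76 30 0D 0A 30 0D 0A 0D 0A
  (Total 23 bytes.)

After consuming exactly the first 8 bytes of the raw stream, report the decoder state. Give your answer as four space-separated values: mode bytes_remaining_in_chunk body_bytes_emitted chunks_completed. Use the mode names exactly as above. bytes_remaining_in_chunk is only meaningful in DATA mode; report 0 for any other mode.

Byte 0 = '5': mode=SIZE remaining=0 emitted=0 chunks_done=0
Byte 1 = 0x0D: mode=SIZE_CR remaining=0 emitted=0 chunks_done=0
Byte 2 = 0x0A: mode=DATA remaining=5 emitted=0 chunks_done=0
Byte 3 = 'm': mode=DATA remaining=4 emitted=1 chunks_done=0
Byte 4 = 'y': mode=DATA remaining=3 emitted=2 chunks_done=0
Byte 5 = 'm': mode=DATA remaining=2 emitted=3 chunks_done=0
Byte 6 = 'g': mode=DATA remaining=1 emitted=4 chunks_done=0
Byte 7 = 'b': mode=DATA_DONE remaining=0 emitted=5 chunks_done=0

Answer: DATA_DONE 0 5 0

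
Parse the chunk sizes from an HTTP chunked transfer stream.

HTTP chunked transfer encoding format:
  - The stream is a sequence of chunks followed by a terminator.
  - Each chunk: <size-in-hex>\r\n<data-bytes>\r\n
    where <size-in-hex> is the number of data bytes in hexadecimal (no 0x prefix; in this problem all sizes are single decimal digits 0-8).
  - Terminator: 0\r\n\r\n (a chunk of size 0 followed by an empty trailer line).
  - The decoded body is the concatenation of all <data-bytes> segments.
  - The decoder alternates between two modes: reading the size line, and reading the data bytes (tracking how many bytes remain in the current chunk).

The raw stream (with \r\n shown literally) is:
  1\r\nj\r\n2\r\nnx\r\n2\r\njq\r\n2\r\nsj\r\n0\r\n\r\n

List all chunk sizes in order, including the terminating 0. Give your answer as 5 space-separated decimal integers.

Chunk 1: stream[0..1]='1' size=0x1=1, data at stream[3..4]='j' -> body[0..1], body so far='j'
Chunk 2: stream[6..7]='2' size=0x2=2, data at stream[9..11]='nx' -> body[1..3], body so far='jnx'
Chunk 3: stream[13..14]='2' size=0x2=2, data at stream[16..18]='jq' -> body[3..5], body so far='jnxjq'
Chunk 4: stream[20..21]='2' size=0x2=2, data at stream[23..25]='sj' -> body[5..7], body so far='jnxjqsj'
Chunk 5: stream[27..28]='0' size=0 (terminator). Final body='jnxjqsj' (7 bytes)

Answer: 1 2 2 2 0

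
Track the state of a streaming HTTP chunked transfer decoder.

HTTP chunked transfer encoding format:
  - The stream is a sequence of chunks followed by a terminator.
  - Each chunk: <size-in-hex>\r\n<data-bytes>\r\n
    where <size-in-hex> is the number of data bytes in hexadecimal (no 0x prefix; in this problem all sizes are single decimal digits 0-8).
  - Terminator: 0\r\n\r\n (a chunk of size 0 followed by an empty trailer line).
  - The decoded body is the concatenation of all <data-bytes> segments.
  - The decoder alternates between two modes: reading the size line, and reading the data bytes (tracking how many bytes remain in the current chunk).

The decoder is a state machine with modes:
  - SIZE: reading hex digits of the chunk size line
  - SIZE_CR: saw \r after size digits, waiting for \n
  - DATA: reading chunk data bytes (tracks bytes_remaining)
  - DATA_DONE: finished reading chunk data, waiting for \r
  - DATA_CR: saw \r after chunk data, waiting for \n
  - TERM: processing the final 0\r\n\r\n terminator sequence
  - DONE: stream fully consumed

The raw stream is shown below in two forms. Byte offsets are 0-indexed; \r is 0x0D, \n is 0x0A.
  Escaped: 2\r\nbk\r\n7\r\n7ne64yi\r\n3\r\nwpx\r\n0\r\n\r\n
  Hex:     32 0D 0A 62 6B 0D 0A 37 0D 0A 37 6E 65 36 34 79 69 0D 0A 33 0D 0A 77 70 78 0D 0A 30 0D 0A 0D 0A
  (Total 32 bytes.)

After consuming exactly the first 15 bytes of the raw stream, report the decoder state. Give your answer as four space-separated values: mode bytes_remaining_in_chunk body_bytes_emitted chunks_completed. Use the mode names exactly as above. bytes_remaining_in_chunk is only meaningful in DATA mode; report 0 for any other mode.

Answer: DATA 2 7 1

Derivation:
Byte 0 = '2': mode=SIZE remaining=0 emitted=0 chunks_done=0
Byte 1 = 0x0D: mode=SIZE_CR remaining=0 emitted=0 chunks_done=0
Byte 2 = 0x0A: mode=DATA remaining=2 emitted=0 chunks_done=0
Byte 3 = 'b': mode=DATA remaining=1 emitted=1 chunks_done=0
Byte 4 = 'k': mode=DATA_DONE remaining=0 emitted=2 chunks_done=0
Byte 5 = 0x0D: mode=DATA_CR remaining=0 emitted=2 chunks_done=0
Byte 6 = 0x0A: mode=SIZE remaining=0 emitted=2 chunks_done=1
Byte 7 = '7': mode=SIZE remaining=0 emitted=2 chunks_done=1
Byte 8 = 0x0D: mode=SIZE_CR remaining=0 emitted=2 chunks_done=1
Byte 9 = 0x0A: mode=DATA remaining=7 emitted=2 chunks_done=1
Byte 10 = '7': mode=DATA remaining=6 emitted=3 chunks_done=1
Byte 11 = 'n': mode=DATA remaining=5 emitted=4 chunks_done=1
Byte 12 = 'e': mode=DATA remaining=4 emitted=5 chunks_done=1
Byte 13 = '6': mode=DATA remaining=3 emitted=6 chunks_done=1
Byte 14 = '4': mode=DATA remaining=2 emitted=7 chunks_done=1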